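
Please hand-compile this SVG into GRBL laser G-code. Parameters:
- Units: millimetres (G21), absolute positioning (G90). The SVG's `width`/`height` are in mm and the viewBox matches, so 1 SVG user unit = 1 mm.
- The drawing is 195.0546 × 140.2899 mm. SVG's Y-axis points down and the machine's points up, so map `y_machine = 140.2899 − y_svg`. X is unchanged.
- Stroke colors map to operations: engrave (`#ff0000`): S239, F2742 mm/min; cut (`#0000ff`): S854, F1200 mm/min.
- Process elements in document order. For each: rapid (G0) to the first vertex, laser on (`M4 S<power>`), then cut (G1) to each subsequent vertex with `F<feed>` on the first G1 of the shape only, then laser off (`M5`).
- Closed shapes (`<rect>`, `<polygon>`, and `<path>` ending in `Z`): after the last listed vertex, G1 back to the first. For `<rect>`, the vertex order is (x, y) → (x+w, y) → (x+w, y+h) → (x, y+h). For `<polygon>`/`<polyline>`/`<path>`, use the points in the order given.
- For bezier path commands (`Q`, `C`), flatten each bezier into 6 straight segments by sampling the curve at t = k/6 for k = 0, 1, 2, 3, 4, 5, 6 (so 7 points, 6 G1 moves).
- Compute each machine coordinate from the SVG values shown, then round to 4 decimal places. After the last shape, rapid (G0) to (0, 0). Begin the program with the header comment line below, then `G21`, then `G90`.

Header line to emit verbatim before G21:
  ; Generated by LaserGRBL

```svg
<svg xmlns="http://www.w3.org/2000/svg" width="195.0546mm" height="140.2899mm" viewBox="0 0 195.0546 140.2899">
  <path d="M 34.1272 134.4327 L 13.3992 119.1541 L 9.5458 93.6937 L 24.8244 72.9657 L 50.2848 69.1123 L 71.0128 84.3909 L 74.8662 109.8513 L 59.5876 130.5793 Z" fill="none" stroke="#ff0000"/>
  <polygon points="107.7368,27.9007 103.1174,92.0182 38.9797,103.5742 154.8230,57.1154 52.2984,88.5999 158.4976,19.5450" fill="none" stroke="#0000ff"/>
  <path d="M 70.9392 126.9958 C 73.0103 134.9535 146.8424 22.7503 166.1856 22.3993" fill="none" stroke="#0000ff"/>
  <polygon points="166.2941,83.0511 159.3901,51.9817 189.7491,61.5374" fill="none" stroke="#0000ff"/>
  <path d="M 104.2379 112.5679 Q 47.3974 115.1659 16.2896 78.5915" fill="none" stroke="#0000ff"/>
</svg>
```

; Generated by LaserGRBL
G21
G90
G0 X34.1272 Y5.8572
M4 S239
G1 X13.3992 Y21.1358 F2742
G1 X9.5458 Y46.5962
G1 X24.8244 Y67.3242
G1 X50.2848 Y71.1776
G1 X71.0128 Y55.8990
G1 X74.8662 Y30.4386
G1 X59.5876 Y9.7106
G1 X34.1272 Y5.8572
M5
G0 X107.7368 Y112.3892
M4 S854
G1 X103.1174 Y48.2717 F1200
G1 X38.9797 Y36.7157
G1 X154.8230 Y83.1745
G1 X52.2984 Y51.6900
G1 X158.4976 Y120.7449
G1 X107.7368 Y112.3892
M5
G0 X70.9392 Y13.2941
M4 S854
G1 X77.3703 Y18.2545 F1200
G1 X92.2547 Y36.7970
G1 X112.0854 Y62.4766
G1 X133.3554 Y88.8486
G1 X152.5577 Y109.4682
G1 X166.1856 Y117.8906
M5
G0 X166.2941 Y57.2388
M4 S854
G1 X159.3901 Y88.3082 F1200
G1 X189.7491 Y78.7525
G1 X166.2941 Y57.2388
M5
G0 X104.2379 Y27.7220
M4 S854
G1 X86.0059 Y27.9441 F1200
G1 X69.2034 Y30.3425
G1 X53.8306 Y34.9171
G1 X39.8873 Y41.6680
G1 X27.3737 Y50.5951
G1 X16.2896 Y61.6984
M5
G0 X0.0000 Y0.0000

1 u = 1 mm; y_m = 140.2899 − y.

[1] `<path>` regular polygon, #ff0000→engrave S239 F2742: (34.1272,5.8572) → (13.3992,21.1358) → (9.5458,46.5962) → (24.8244,67.3242) → (50.2848,71.1776) → (71.0128,55.8990) → (74.8662,30.4386) → (59.5876,9.7106) → (34.1272,5.8572) (closed)

[2] `<polygon>` closed polygon, #0000ff→cut S854 F1200: (107.7368,112.3892) → (103.1174,48.2717) → (38.9797,36.7157) → (154.8230,83.1745) → (52.2984,51.6900) → (158.4976,120.7449) → (107.7368,112.3892) (closed)

[3] `<path>` cubic bezier, #0000ff→cut S854 F1200: (70.9392,13.2941) → (77.3703,18.2545) → (92.2547,36.7970) → (112.0854,62.4766) → (133.3554,88.8486) → (152.5577,109.4682) → (166.1856,117.8906)

[4] `<polygon>` regular polygon, #0000ff→cut S854 F1200: (166.2941,57.2388) → (159.3901,88.3082) → (189.7491,78.7525) → (166.2941,57.2388) (closed)

[5] `<path>` quadratic bezier, #0000ff→cut S854 F1200: (104.2379,27.7220) → (86.0059,27.9441) → (69.2034,30.3425) → (53.8306,34.9171) → (39.8873,41.6680) → (27.3737,50.5951) → (16.2896,61.6984)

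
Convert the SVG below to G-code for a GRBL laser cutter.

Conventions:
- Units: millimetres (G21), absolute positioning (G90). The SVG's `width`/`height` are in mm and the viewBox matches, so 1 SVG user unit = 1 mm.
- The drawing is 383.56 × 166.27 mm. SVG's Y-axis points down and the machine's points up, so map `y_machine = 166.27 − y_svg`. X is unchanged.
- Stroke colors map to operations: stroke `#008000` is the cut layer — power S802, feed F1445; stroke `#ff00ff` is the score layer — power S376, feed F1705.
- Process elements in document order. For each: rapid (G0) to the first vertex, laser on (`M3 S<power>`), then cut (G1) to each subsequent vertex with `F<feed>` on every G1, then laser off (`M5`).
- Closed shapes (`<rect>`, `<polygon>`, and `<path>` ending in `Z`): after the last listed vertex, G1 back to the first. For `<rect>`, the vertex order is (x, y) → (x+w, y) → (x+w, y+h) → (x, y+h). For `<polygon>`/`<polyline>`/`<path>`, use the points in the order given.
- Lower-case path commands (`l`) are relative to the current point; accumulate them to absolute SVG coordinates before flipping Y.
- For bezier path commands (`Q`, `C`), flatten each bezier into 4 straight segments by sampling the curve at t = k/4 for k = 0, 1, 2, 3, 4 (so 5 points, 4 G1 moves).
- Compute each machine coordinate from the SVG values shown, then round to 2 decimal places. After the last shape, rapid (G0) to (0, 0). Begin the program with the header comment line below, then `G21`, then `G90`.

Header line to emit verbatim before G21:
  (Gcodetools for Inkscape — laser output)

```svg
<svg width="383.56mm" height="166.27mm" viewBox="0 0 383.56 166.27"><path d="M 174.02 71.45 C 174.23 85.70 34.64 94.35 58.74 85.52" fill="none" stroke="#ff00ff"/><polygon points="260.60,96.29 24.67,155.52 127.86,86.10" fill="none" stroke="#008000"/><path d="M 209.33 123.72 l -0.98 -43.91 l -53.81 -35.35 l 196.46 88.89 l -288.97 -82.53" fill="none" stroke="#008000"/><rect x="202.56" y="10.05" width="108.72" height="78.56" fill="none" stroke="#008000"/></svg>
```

(Gcodetools for Inkscape — laser output)
G21
G90
G0 X174.02 Y94.82
M3 S376
G1 X152.71 Y85.37 F1705
G1 X107.42 Y79.13 F1705
G1 X66.61 Y77.22 F1705
G1 X58.74 Y80.75 F1705
M5
G0 X260.60 Y69.98
M3 S802
G1 X24.67 Y10.75 F1445
G1 X127.86 Y80.17 F1445
G1 X260.60 Y69.98 F1445
M5
G0 X209.33 Y42.55
M3 S802
G1 X208.35 Y86.46 F1445
G1 X154.54 Y121.81 F1445
G1 X351.00 Y32.92 F1445
G1 X62.03 Y115.45 F1445
M5
G0 X202.56 Y156.22
M3 S802
G1 X311.28 Y156.22 F1445
G1 X311.28 Y77.66 F1445
G1 X202.56 Y77.66 F1445
G1 X202.56 Y156.22 F1445
M5
G0 X0.00 Y0.00

1 u = 1 mm; y_m = 166.27 − y.

[1] `<path>` cubic bezier, #ff00ff→score S376 F1705: (174.02,94.82) → (152.71,85.37) → (107.42,79.13) → (66.61,77.22) → (58.74,80.75)

[2] `<polygon>` closed polygon, #008000→cut S802 F1445: (260.60,69.98) → (24.67,10.75) → (127.86,80.17) → (260.60,69.98) (closed)

[3] `<path>` open polyline, #008000→cut S802 F1445: (209.33,42.55) → (208.35,86.46) → (154.54,121.81) → (351.00,32.92) → (62.03,115.45)

[4] `<rect>` rectangle, #008000→cut S802 F1445: (202.56,156.22) → (311.28,156.22) → (311.28,77.66) → (202.56,77.66) → (202.56,156.22) (closed)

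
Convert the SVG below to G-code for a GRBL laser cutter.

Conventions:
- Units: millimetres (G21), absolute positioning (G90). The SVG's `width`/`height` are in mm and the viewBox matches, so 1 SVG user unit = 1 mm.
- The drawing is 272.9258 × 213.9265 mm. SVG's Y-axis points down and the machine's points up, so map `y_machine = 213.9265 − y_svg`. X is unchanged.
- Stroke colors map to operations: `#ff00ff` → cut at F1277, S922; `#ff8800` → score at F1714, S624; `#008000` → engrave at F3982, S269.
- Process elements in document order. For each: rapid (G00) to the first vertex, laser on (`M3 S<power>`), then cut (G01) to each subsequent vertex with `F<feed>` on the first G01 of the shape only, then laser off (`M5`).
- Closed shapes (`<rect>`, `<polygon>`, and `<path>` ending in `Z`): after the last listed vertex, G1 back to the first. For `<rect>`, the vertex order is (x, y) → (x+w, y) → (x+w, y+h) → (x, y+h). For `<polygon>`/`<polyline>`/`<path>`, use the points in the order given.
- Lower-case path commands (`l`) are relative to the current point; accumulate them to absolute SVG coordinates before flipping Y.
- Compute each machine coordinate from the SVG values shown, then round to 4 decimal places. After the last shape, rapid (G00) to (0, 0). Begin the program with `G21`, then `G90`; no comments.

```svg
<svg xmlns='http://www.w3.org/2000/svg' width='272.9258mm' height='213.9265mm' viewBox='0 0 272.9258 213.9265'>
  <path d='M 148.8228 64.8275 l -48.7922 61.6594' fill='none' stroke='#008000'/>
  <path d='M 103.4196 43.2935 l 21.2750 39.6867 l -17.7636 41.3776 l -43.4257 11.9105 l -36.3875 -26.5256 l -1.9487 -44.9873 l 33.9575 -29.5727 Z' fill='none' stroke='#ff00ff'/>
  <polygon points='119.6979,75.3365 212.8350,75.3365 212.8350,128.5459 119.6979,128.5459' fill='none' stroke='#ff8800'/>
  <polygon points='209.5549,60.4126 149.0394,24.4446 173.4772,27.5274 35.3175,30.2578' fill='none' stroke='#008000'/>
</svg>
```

G21
G90
G00 X148.8228 Y149.0990
M3 S269
G01 X100.0306 Y87.4396 F3982
M5
G00 X103.4196 Y170.6330
M3 S922
G01 X124.6946 Y130.9463 F1277
G01 X106.9310 Y89.5687
G01 X63.5053 Y77.6582
G01 X27.1178 Y104.1838
G01 X25.1691 Y149.1711
G01 X59.1266 Y178.7438
G01 X103.4196 Y170.6330
M5
G00 X119.6979 Y138.5900
M3 S624
G01 X212.8350 Y138.5900 F1714
G01 X212.8350 Y85.3806
G01 X119.6979 Y85.3806
G01 X119.6979 Y138.5900
M5
G00 X209.5549 Y153.5139
M3 S269
G01 X149.0394 Y189.4819 F3982
G01 X173.4772 Y186.3991
G01 X35.3175 Y183.6687
G01 X209.5549 Y153.5139
M5
G00 X0.0000 Y0.0000

Since the viewBox matches the mm dimensions, user units are millimetres directly. The only transform is the Y-flip y_m = 213.9265 − y_svg.

Shape 1 is a line segment drawn with `<path>`. Its stroke #008000 means engrave at S269, F3982. After flipping Y the toolpath is (148.8228,149.0990) → (100.0306,87.4396).

Shape 2 is a regular polygon drawn with `<path>`. Its stroke #ff00ff means cut at S922, F1277. After flipping Y the toolpath is (103.4196,170.6330) → (124.6946,130.9463) → (106.9310,89.5687) → (63.5053,77.6582) → (27.1178,104.1838) → (25.1691,149.1711) → (59.1266,178.7438) → (103.4196,170.6330), returning to the start.

Shape 3 is a rectangle drawn with `<polygon>`. Its stroke #ff8800 means score at S624, F1714. After flipping Y the toolpath is (119.6979,138.5900) → (212.8350,138.5900) → (212.8350,85.3806) → (119.6979,85.3806) → (119.6979,138.5900), returning to the start.

Shape 4 is a closed polygon drawn with `<polygon>`. Its stroke #008000 means engrave at S269, F3982. After flipping Y the toolpath is (209.5549,153.5139) → (149.0394,189.4819) → (173.4772,186.3991) → (35.3175,183.6687) → (209.5549,153.5139), returning to the start.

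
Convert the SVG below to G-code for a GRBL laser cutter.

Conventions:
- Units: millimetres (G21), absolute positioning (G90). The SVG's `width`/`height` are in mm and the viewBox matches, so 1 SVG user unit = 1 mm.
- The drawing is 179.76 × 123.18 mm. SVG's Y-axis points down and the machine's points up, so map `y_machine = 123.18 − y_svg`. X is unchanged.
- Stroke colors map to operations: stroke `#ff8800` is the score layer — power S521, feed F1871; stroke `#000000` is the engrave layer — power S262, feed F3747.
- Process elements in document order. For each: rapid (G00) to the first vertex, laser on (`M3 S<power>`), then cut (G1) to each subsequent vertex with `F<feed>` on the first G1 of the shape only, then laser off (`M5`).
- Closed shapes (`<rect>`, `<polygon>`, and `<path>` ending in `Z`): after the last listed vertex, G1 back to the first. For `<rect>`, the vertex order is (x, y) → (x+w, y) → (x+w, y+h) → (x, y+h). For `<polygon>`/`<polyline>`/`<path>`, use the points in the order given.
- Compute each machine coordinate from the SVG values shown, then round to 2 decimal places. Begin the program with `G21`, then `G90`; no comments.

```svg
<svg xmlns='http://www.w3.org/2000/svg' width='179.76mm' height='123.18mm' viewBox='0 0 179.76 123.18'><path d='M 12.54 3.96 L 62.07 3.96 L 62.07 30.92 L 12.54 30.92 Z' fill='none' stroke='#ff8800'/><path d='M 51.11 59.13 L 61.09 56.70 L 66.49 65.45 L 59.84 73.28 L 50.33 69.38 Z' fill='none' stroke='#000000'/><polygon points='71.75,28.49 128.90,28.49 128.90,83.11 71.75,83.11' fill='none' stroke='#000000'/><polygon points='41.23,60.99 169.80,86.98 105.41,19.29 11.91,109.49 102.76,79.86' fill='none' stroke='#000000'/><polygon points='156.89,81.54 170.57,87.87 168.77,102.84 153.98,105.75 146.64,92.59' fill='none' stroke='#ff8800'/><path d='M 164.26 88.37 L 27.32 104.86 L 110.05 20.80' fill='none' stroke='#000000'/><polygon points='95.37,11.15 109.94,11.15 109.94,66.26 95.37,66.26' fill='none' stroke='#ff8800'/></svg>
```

Since the viewBox matches the mm dimensions, user units are millimetres directly. The only transform is the Y-flip y_m = 123.18 − y_svg.

Shape 1 is a rectangle drawn with `<path>`. Its stroke #ff8800 means score at S521, F1871. After flipping Y the toolpath is (12.54,119.22) → (62.07,119.22) → (62.07,92.26) → (12.54,92.26) → (12.54,119.22), returning to the start.

Shape 2 is a regular polygon drawn with `<path>`. Its stroke #000000 means engrave at S262, F3747. After flipping Y the toolpath is (51.11,64.05) → (61.09,66.48) → (66.49,57.73) → (59.84,49.90) → (50.33,53.80) → (51.11,64.05), returning to the start.

Shape 3 is a rectangle drawn with `<polygon>`. Its stroke #000000 means engrave at S262, F3747. After flipping Y the toolpath is (71.75,94.69) → (128.90,94.69) → (128.90,40.07) → (71.75,40.07) → (71.75,94.69), returning to the start.

Shape 4 is a closed polygon drawn with `<polygon>`. Its stroke #000000 means engrave at S262, F3747. After flipping Y the toolpath is (41.23,62.19) → (169.80,36.20) → (105.41,103.89) → (11.91,13.69) → (102.76,43.32) → (41.23,62.19), returning to the start.

Shape 5 is a regular polygon drawn with `<polygon>`. Its stroke #ff8800 means score at S521, F1871. After flipping Y the toolpath is (156.89,41.64) → (170.57,35.31) → (168.77,20.34) → (153.98,17.43) → (146.64,30.59) → (156.89,41.64), returning to the start.

Shape 6 is a open polyline drawn with `<path>`. Its stroke #000000 means engrave at S262, F3747. After flipping Y the toolpath is (164.26,34.81) → (27.32,18.32) → (110.05,102.38).

Shape 7 is a rectangle drawn with `<polygon>`. Its stroke #ff8800 means score at S521, F1871. After flipping Y the toolpath is (95.37,112.03) → (109.94,112.03) → (109.94,56.92) → (95.37,56.92) → (95.37,112.03), returning to the start.

G21
G90
G00 X12.54 Y119.22
M3 S521
G1 X62.07 Y119.22 F1871
G1 X62.07 Y92.26
G1 X12.54 Y92.26
G1 X12.54 Y119.22
M5
G00 X51.11 Y64.05
M3 S262
G1 X61.09 Y66.48 F3747
G1 X66.49 Y57.73
G1 X59.84 Y49.90
G1 X50.33 Y53.80
G1 X51.11 Y64.05
M5
G00 X71.75 Y94.69
M3 S262
G1 X128.90 Y94.69 F3747
G1 X128.90 Y40.07
G1 X71.75 Y40.07
G1 X71.75 Y94.69
M5
G00 X41.23 Y62.19
M3 S262
G1 X169.80 Y36.20 F3747
G1 X105.41 Y103.89
G1 X11.91 Y13.69
G1 X102.76 Y43.32
G1 X41.23 Y62.19
M5
G00 X156.89 Y41.64
M3 S521
G1 X170.57 Y35.31 F1871
G1 X168.77 Y20.34
G1 X153.98 Y17.43
G1 X146.64 Y30.59
G1 X156.89 Y41.64
M5
G00 X164.26 Y34.81
M3 S262
G1 X27.32 Y18.32 F3747
G1 X110.05 Y102.38
M5
G00 X95.37 Y112.03
M3 S521
G1 X109.94 Y112.03 F1871
G1 X109.94 Y56.92
G1 X95.37 Y56.92
G1 X95.37 Y112.03
M5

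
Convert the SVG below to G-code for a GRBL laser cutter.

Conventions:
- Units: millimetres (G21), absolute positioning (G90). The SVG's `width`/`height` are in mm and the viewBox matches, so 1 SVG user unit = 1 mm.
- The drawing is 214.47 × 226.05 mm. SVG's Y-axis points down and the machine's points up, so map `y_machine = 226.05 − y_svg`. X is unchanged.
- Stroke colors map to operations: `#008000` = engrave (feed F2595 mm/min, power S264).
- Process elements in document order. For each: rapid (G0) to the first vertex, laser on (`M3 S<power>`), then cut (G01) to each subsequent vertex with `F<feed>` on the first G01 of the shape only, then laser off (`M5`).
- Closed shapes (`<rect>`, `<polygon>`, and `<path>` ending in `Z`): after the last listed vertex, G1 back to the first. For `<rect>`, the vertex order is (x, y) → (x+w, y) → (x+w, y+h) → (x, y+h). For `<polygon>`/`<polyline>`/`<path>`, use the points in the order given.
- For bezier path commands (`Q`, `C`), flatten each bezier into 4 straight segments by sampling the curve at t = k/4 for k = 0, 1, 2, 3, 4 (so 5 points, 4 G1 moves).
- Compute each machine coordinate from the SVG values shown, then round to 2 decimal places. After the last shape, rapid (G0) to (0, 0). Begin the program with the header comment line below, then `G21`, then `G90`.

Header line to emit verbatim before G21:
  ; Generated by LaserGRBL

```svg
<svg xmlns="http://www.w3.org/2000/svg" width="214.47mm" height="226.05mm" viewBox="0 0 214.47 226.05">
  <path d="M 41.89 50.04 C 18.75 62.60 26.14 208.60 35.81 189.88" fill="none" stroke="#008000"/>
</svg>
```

viewBox `0 0 214.47 226.05` with mm width/height → 1 unit = 1 mm. Flip: y_m = 226.05 − y_svg.

**Shape 1** — `<path>` cubic bezier, stroke `#008000` → engrave (S264, F2595). Control points (SVG): P0=(41.89,50.04), P1=(18.75,62.60), P2=(26.14,208.60), P3=(35.81,189.88); sampled at t=k/4. Machine vertices: (41.89,176.01) → (29.82,146.23) → (26.55,94.36) → (29.43,48.36) → (35.81,36.17). Open path.

; Generated by LaserGRBL
G21
G90
G0 X41.89 Y176.01
M3 S264
G01 X29.82 Y146.23 F2595
G01 X26.55 Y94.36
G01 X29.43 Y48.36
G01 X35.81 Y36.17
M5
G0 X0.00 Y0.00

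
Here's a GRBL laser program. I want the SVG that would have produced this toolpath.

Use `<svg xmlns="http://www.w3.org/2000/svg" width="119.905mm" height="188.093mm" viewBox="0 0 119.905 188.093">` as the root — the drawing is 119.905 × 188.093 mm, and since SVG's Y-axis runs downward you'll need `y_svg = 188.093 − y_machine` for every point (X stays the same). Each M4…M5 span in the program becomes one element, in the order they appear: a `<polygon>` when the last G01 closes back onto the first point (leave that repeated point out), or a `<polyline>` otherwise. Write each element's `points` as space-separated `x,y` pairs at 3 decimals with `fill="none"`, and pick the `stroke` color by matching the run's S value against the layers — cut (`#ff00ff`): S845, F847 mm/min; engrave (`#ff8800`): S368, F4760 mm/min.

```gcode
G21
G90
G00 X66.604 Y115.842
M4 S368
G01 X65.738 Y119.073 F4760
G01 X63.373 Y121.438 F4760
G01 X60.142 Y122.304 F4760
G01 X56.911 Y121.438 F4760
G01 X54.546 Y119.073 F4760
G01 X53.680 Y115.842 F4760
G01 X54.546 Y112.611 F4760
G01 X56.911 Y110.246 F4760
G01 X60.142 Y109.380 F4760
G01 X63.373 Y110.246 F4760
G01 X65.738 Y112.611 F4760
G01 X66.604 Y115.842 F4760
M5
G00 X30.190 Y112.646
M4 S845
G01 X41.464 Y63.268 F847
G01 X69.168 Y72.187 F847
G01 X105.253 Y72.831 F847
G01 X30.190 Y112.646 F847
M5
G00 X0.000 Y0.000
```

<svg xmlns="http://www.w3.org/2000/svg" width="119.905mm" height="188.093mm" viewBox="0 0 119.905 188.093">
  <polygon points="66.604,72.251 65.738,69.020 63.373,66.655 60.142,65.789 56.911,66.655 54.546,69.020 53.680,72.251 54.546,75.482 56.911,77.847 60.142,78.713 63.373,77.847 65.738,75.482" fill="none" stroke="#ff8800"/>
  <polygon points="30.190,75.447 41.464,124.825 69.168,115.906 105.253,115.262" fill="none" stroke="#ff00ff"/>
</svg>

Each laser-on run becomes one SVG element. Flip Y back into SVG space with y_svg = 188.093 − y_machine.

Run 1: S368 ⇒ engrave layer `#ff8800`. The run returns to its start, so emit a `<polygon>` with points (Y-flipped): 66.604,72.251 65.738,69.020 63.373,66.655 60.142,65.789 56.911,66.655 54.546,69.020 53.680,72.251 54.546,75.482 56.911,77.847 60.142,78.713 63.373,77.847 65.738,75.482.

Run 2: power S845 maps to stroke `#ff00ff` (cut). The run returns to its start, so emit a `<polygon>` with points (Y-flipped): 30.190,75.447 41.464,124.825 69.168,115.906 105.253,115.262.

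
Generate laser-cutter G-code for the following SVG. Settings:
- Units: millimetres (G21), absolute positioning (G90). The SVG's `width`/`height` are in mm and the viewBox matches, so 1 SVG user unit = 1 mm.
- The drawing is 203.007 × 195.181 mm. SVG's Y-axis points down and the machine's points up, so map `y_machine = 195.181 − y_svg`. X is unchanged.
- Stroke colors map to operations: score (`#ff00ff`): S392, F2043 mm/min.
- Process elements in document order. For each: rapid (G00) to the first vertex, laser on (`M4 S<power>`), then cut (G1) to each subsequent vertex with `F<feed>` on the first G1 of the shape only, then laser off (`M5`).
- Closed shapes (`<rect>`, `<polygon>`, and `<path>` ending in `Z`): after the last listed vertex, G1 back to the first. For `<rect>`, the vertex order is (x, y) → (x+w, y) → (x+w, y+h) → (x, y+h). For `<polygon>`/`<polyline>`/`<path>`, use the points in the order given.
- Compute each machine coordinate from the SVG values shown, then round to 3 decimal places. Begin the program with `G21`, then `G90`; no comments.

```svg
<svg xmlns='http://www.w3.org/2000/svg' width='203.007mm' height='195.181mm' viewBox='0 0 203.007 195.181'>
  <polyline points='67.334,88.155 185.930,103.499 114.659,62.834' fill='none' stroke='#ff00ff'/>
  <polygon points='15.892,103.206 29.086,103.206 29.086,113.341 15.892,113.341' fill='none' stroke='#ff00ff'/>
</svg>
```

G21
G90
G00 X67.334 Y107.026
M4 S392
G1 X185.930 Y91.682 F2043
G1 X114.659 Y132.347
M5
G00 X15.892 Y91.975
M4 S392
G1 X29.086 Y91.975 F2043
G1 X29.086 Y81.840
G1 X15.892 Y81.840
G1 X15.892 Y91.975
M5

1 u = 1 mm; y_m = 195.181 − y.

[1] `<polyline>` open polyline, #ff00ff→score S392 F2043: (67.334,107.026) → (185.930,91.682) → (114.659,132.347)

[2] `<polygon>` rectangle, #ff00ff→score S392 F2043: (15.892,91.975) → (29.086,91.975) → (29.086,81.840) → (15.892,81.840) → (15.892,91.975) (closed)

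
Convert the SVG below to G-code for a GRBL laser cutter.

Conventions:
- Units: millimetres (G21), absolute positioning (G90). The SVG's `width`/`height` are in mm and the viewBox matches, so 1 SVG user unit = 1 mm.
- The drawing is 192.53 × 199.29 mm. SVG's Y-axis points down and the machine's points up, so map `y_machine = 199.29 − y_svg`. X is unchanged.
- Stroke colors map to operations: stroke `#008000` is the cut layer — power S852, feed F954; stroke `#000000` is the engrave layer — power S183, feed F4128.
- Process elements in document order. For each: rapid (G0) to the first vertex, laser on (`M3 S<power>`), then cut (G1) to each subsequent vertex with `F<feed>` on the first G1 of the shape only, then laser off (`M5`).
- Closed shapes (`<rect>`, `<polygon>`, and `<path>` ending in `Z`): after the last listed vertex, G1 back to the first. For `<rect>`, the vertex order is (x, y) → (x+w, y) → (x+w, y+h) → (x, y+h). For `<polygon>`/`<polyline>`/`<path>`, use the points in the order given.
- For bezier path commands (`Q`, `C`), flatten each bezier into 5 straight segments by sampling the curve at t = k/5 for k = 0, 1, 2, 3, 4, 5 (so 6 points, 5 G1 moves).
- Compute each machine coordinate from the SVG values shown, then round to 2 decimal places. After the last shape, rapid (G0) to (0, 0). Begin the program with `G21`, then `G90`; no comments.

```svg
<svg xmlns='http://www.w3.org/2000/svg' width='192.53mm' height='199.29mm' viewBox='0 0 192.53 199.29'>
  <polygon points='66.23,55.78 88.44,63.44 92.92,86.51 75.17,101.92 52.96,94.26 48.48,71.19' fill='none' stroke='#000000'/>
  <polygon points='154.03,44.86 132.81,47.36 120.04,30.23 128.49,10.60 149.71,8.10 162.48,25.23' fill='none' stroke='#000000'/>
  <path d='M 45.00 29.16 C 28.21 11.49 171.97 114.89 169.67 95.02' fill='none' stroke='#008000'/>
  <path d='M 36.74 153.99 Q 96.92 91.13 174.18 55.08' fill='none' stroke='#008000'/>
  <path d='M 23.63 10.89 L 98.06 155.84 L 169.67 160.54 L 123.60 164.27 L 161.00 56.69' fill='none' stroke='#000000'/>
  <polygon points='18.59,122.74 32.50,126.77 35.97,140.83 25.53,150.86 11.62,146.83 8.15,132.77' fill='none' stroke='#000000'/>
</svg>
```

viewBox `0 0 192.53 199.29` with mm width/height → 1 unit = 1 mm. Flip: y_m = 199.29 − y_svg.

**Shape 1** — `<polygon>` regular polygon, stroke `#000000` → engrave (S183, F4128). Machine vertices: (66.23,143.51) → (88.44,135.85) → (92.92,112.78) → (75.17,97.37) → (52.96,105.03) → (48.48,128.10) → (66.23,143.51). Closed: final G1 returns to the first vertex.

**Shape 2** — `<polygon>` regular polygon, stroke `#000000` → engrave (S183, F4128). Machine vertices: (154.03,154.43) → (132.81,151.93) → (120.04,169.06) → (128.49,188.69) → (149.71,191.19) → (162.48,174.06) → (154.03,154.43). Closed: final G1 returns to the first vertex.

**Shape 3** — `<path>` cubic bezier, stroke `#008000` → cut (S852, F954). Control points (SVG): P0=(45.00,29.16), P1=(28.21,11.49), P2=(171.97,114.89), P3=(169.67,95.02); sampled at t=k/5. Machine vertices: (45.00,170.13) → (51.74,168.16) → (82.29,148.86) → (121.94,123.96) → (155.98,105.19) → (169.67,104.27). Open path.

**Shape 4** — `<path>` quadratic bezier, stroke `#008000` → cut (S852, F954). Control points (SVG): P0=(36.74,153.99), P1=(96.92,91.13), P2=(174.18,55.08); sampled at t=k/5. Machine vertices: (36.74,45.30) → (61.50,69.37) → (87.62,91.30) → (115.10,111.08) → (143.96,128.72) → (174.18,144.21). Open path.

**Shape 5** — `<path>` open polyline, stroke `#000000` → engrave (S183, F4128). Machine vertices: (23.63,188.40) → (98.06,43.45) → (169.67,38.75) → (123.60,35.02) → (161.00,142.60). Open path.

**Shape 6** — `<polygon>` regular polygon, stroke `#000000` → engrave (S183, F4128). Machine vertices: (18.59,76.55) → (32.50,72.52) → (35.97,58.46) → (25.53,48.43) → (11.62,52.46) → (8.15,66.52) → (18.59,76.55). Closed: final G1 returns to the first vertex.

G21
G90
G0 X66.23 Y143.51
M3 S183
G1 X88.44 Y135.85 F4128
G1 X92.92 Y112.78
G1 X75.17 Y97.37
G1 X52.96 Y105.03
G1 X48.48 Y128.10
G1 X66.23 Y143.51
M5
G0 X154.03 Y154.43
M3 S183
G1 X132.81 Y151.93 F4128
G1 X120.04 Y169.06
G1 X128.49 Y188.69
G1 X149.71 Y191.19
G1 X162.48 Y174.06
G1 X154.03 Y154.43
M5
G0 X45.00 Y170.13
M3 S852
G1 X51.74 Y168.16 F954
G1 X82.29 Y148.86
G1 X121.94 Y123.96
G1 X155.98 Y105.19
G1 X169.67 Y104.27
M5
G0 X36.74 Y45.30
M3 S852
G1 X61.50 Y69.37 F954
G1 X87.62 Y91.30
G1 X115.10 Y111.08
G1 X143.96 Y128.72
G1 X174.18 Y144.21
M5
G0 X23.63 Y188.40
M3 S183
G1 X98.06 Y43.45 F4128
G1 X169.67 Y38.75
G1 X123.60 Y35.02
G1 X161.00 Y142.60
M5
G0 X18.59 Y76.55
M3 S183
G1 X32.50 Y72.52 F4128
G1 X35.97 Y58.46
G1 X25.53 Y48.43
G1 X11.62 Y52.46
G1 X8.15 Y66.52
G1 X18.59 Y76.55
M5
G0 X0.00 Y0.00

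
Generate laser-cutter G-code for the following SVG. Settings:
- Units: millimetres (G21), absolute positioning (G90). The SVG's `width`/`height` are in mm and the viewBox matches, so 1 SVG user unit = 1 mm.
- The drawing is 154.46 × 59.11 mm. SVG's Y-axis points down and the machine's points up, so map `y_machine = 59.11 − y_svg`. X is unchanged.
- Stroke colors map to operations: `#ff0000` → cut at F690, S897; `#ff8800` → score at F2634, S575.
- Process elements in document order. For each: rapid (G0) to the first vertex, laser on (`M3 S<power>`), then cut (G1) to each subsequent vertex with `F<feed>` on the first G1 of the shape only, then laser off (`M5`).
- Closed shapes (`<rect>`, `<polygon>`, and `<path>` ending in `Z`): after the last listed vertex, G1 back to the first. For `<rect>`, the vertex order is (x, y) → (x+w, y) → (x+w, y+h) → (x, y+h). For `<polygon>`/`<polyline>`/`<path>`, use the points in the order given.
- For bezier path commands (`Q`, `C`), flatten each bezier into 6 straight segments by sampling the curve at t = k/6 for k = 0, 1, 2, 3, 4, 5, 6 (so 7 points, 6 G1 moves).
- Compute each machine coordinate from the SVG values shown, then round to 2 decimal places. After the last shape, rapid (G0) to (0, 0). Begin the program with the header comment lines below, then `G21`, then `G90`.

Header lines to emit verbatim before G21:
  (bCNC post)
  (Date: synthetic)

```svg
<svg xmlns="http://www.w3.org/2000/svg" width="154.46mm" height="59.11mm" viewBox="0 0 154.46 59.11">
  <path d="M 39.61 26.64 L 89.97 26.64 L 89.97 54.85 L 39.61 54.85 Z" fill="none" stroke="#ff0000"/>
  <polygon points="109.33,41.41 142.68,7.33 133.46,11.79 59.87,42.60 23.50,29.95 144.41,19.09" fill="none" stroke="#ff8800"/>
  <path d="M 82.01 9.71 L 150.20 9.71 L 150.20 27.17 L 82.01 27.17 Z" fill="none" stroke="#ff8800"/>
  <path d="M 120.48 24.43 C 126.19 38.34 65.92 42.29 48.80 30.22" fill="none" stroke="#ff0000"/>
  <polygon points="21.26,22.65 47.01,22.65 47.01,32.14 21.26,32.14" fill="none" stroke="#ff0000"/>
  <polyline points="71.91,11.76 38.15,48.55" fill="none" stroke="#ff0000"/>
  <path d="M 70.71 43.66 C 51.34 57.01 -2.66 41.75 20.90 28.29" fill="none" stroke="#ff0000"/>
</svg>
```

viewBox `0 0 154.46 59.11` with mm width/height → 1 unit = 1 mm. Flip: y_m = 59.11 − y_svg.

**Shape 1** — `<path>` rectangle, stroke `#ff0000` → cut (S897, F690). Machine vertices: (39.61,32.47) → (89.97,32.47) → (89.97,4.26) → (39.61,4.26) → (39.61,32.47). Closed: final G1 returns to the first vertex.

**Shape 2** — `<polygon>` closed polygon, stroke `#ff8800` → score (S575, F2634). Machine vertices: (109.33,17.70) → (142.68,51.78) → (133.46,47.32) → (59.87,16.51) → (23.50,29.16) → (144.41,40.02) → (109.33,17.70). Closed: final G1 returns to the first vertex.

**Shape 3** — `<path>` rectangle, stroke `#ff8800` → score (S575, F2634). Machine vertices: (82.01,49.40) → (150.20,49.40) → (150.20,31.94) → (82.01,31.94) → (82.01,49.40). Closed: final G1 returns to the first vertex.

**Shape 4** — `<path>` cubic bezier, stroke `#ff0000` → cut (S897, F690). Control points (SVG): P0=(120.48,24.43), P1=(126.19,38.34), P2=(65.92,42.29), P3=(48.80,30.22); sampled at t=k/6. Machine vertices: (120.48,34.68) → (118.34,28.58) → (108.24,24.31) → (93.20,22.04) → (76.26,21.94) → (60.45,24.16) → (48.80,28.89). Open path.

**Shape 5** — `<polygon>` rectangle, stroke `#ff0000` → cut (S897, F690). Machine vertices: (21.26,36.46) → (47.01,36.46) → (47.01,26.97) → (21.26,26.97) → (21.26,36.46). Closed: final G1 returns to the first vertex.

**Shape 6** — `<polyline>` line segment, stroke `#ff0000` → cut (S897, F690). Machine vertices: (71.91,47.35) → (38.15,10.56). Open path.

**Shape 7** — `<path>` cubic bezier, stroke `#ff0000` → cut (S897, F690). Control points (SVG): P0=(70.71,43.66), P1=(51.34,57.01), P2=(-2.66,41.75), P3=(20.90,28.29); sampled at t=k/6. Machine vertices: (70.71,15.45) → (58.66,11.02) → (43.95,10.51) → (29.71,13.08) → (19.04,17.89) → (15.06,24.08) → (20.90,30.82). Open path.

(bCNC post)
(Date: synthetic)
G21
G90
G0 X39.61 Y32.47
M3 S897
G1 X89.97 Y32.47 F690
G1 X89.97 Y4.26
G1 X39.61 Y4.26
G1 X39.61 Y32.47
M5
G0 X109.33 Y17.70
M3 S575
G1 X142.68 Y51.78 F2634
G1 X133.46 Y47.32
G1 X59.87 Y16.51
G1 X23.50 Y29.16
G1 X144.41 Y40.02
G1 X109.33 Y17.70
M5
G0 X82.01 Y49.40
M3 S575
G1 X150.20 Y49.40 F2634
G1 X150.20 Y31.94
G1 X82.01 Y31.94
G1 X82.01 Y49.40
M5
G0 X120.48 Y34.68
M3 S897
G1 X118.34 Y28.58 F690
G1 X108.24 Y24.31
G1 X93.20 Y22.04
G1 X76.26 Y21.94
G1 X60.45 Y24.16
G1 X48.80 Y28.89
M5
G0 X21.26 Y36.46
M3 S897
G1 X47.01 Y36.46 F690
G1 X47.01 Y26.97
G1 X21.26 Y26.97
G1 X21.26 Y36.46
M5
G0 X71.91 Y47.35
M3 S897
G1 X38.15 Y10.56 F690
M5
G0 X70.71 Y15.45
M3 S897
G1 X58.66 Y11.02 F690
G1 X43.95 Y10.51
G1 X29.71 Y13.08
G1 X19.04 Y17.89
G1 X15.06 Y24.08
G1 X20.90 Y30.82
M5
G0 X0.00 Y0.00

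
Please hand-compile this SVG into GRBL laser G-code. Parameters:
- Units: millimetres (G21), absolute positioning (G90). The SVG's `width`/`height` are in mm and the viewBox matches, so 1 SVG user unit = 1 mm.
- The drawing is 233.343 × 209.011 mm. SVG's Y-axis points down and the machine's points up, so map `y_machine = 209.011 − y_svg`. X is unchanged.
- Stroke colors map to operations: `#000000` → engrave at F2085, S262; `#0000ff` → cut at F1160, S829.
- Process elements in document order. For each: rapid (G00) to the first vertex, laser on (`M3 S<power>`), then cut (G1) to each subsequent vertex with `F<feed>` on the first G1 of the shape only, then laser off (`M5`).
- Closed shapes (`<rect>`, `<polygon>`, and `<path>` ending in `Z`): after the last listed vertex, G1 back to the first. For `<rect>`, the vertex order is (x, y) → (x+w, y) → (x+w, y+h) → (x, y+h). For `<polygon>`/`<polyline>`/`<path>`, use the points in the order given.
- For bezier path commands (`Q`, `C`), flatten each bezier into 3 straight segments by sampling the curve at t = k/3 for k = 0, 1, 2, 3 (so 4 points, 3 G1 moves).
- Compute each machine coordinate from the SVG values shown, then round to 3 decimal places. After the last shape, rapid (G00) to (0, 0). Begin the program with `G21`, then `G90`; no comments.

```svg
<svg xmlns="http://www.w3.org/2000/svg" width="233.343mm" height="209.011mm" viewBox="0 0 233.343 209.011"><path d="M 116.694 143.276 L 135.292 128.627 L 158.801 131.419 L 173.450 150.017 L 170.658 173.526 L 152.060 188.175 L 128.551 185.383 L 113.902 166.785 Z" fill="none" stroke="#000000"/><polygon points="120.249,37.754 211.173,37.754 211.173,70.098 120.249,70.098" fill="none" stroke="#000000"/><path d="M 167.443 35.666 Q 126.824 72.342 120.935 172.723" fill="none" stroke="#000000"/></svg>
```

G21
G90
G00 X116.694 Y65.735
M3 S262
G1 X135.292 Y80.384 F2085
G1 X158.801 Y77.592
G1 X173.450 Y58.994
G1 X170.658 Y35.485
G1 X152.060 Y20.836
G1 X128.551 Y23.628
G1 X113.902 Y42.226
G1 X116.694 Y65.735
M5
G00 X120.249 Y171.257
M3 S262
G1 X211.173 Y171.257 F2085
G1 X211.173 Y138.913
G1 X120.249 Y138.913
G1 X120.249 Y171.257
M5
G00 X167.443 Y173.345
M3 S262
G1 X144.223 Y141.816 F2085
G1 X128.720 Y96.130
G1 X120.935 Y36.288
M5
G00 X0.000 Y0.000

viewBox `0 0 233.343 209.011` with mm width/height → 1 unit = 1 mm. Flip: y_m = 209.011 − y_svg.

**Shape 1** — `<path>` regular polygon, stroke `#000000` → engrave (S262, F2085). Machine vertices: (116.694,65.735) → (135.292,80.384) → (158.801,77.592) → (173.450,58.994) → (170.658,35.485) → (152.060,20.836) → (128.551,23.628) → (113.902,42.226) → (116.694,65.735). Closed: final G1 returns to the first vertex.

**Shape 2** — `<polygon>` rectangle, stroke `#000000` → engrave (S262, F2085). Machine vertices: (120.249,171.257) → (211.173,171.257) → (211.173,138.913) → (120.249,138.913) → (120.249,171.257). Closed: final G1 returns to the first vertex.

**Shape 3** — `<path>` quadratic bezier, stroke `#000000` → engrave (S262, F2085). Control points (SVG): P0=(167.443,35.666), P1=(126.824,72.342), P2=(120.935,172.723); sampled at t=k/3. Machine vertices: (167.443,173.345) → (144.223,141.816) → (128.720,96.130) → (120.935,36.288). Open path.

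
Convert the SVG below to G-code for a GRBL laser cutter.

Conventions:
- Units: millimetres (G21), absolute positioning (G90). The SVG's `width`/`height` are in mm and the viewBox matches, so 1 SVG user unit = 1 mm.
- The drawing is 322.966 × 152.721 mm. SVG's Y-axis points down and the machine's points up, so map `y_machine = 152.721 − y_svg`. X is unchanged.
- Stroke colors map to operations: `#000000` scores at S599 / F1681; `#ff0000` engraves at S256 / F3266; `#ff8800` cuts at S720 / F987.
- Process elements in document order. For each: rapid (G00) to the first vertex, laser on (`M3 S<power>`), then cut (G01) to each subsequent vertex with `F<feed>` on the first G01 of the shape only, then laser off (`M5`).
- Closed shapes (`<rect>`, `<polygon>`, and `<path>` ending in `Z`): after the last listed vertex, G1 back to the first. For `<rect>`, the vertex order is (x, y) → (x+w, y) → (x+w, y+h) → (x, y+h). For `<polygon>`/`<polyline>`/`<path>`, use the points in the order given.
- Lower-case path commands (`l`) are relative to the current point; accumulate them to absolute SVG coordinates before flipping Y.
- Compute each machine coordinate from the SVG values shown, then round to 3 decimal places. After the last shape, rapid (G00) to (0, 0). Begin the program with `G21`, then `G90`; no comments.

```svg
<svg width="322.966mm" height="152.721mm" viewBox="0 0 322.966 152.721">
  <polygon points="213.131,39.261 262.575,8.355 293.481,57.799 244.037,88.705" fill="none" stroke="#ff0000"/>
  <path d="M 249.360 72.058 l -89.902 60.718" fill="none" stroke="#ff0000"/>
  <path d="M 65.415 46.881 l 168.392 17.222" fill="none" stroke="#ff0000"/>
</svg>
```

1 u = 1 mm; y_m = 152.721 − y.

[1] `<polygon>` regular polygon, #ff0000→engrave S256 F3266: (213.131,113.460) → (262.575,144.366) → (293.481,94.922) → (244.037,64.016) → (213.131,113.460) (closed)

[2] `<path>` line segment, #ff0000→engrave S256 F3266: (249.360,80.663) → (159.458,19.945)

[3] `<path>` line segment, #ff0000→engrave S256 F3266: (65.415,105.840) → (233.807,88.618)

G21
G90
G00 X213.131 Y113.460
M3 S256
G01 X262.575 Y144.366 F3266
G01 X293.481 Y94.922
G01 X244.037 Y64.016
G01 X213.131 Y113.460
M5
G00 X249.360 Y80.663
M3 S256
G01 X159.458 Y19.945 F3266
M5
G00 X65.415 Y105.840
M3 S256
G01 X233.807 Y88.618 F3266
M5
G00 X0.000 Y0.000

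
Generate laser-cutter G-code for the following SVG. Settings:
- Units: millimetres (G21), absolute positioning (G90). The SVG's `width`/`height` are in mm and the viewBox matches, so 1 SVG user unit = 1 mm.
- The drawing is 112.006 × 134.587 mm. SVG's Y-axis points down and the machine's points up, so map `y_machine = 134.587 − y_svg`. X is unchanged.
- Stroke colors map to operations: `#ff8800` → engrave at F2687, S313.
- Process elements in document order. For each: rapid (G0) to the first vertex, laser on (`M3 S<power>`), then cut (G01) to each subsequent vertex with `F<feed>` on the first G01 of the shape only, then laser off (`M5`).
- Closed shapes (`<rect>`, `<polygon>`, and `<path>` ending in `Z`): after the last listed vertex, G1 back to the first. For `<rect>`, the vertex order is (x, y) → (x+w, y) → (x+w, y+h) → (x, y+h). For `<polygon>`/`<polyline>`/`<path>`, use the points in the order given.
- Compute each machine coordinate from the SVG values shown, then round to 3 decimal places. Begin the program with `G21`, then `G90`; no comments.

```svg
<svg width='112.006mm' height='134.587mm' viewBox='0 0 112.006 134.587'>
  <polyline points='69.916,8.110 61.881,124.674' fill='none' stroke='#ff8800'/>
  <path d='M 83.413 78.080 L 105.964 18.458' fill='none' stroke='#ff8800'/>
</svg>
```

G21
G90
G0 X69.916 Y126.477
M3 S313
G01 X61.881 Y9.913 F2687
M5
G0 X83.413 Y56.507
M3 S313
G01 X105.964 Y116.129 F2687
M5

1 u = 1 mm; y_m = 134.587 − y.

[1] `<polyline>` line segment, #ff8800→engrave S313 F2687: (69.916,126.477) → (61.881,9.913)

[2] `<path>` line segment, #ff8800→engrave S313 F2687: (83.413,56.507) → (105.964,116.129)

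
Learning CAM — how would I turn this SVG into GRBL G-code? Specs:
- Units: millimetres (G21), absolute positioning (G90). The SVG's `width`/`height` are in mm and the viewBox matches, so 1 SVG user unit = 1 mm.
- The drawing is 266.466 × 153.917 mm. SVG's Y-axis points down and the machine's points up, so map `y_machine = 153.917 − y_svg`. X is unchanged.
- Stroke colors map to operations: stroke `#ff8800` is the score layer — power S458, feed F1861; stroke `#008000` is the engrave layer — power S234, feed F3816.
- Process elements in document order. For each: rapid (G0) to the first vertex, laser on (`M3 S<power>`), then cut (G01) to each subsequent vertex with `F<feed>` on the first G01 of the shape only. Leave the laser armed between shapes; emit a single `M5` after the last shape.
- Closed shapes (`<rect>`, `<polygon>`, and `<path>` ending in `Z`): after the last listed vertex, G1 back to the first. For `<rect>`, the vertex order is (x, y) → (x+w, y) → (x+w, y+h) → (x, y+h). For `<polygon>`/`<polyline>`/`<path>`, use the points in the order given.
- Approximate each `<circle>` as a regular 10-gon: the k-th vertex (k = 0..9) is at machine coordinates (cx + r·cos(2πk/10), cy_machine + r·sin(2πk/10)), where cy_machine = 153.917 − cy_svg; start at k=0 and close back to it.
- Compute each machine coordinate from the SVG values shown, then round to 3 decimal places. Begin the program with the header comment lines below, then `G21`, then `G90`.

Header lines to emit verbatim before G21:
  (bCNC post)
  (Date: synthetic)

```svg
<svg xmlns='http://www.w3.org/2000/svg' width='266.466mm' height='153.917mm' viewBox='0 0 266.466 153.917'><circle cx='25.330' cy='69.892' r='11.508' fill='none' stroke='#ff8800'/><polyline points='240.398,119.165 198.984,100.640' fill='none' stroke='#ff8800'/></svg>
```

Since the viewBox matches the mm dimensions, user units are millimetres directly. The only transform is the Y-flip y_m = 153.917 − y_svg.

Shape 1 is a circle drawn with `<circle>`. Its stroke #ff8800 means score at S458, F1861. After flipping Y the toolpath is (36.838,84.025) → (34.640,90.789) → (28.886,94.970) → (21.774,94.970) → (16.020,90.789) → (13.822,84.025) → (16.020,77.261) → (21.774,73.080) → (28.886,73.080) → (34.640,77.261) → (36.838,84.025), returning to the start.

Shape 2 is a line segment drawn with `<polyline>`. Its stroke #ff8800 means score at S458, F1861. After flipping Y the toolpath is (240.398,34.752) → (198.984,53.277).

(bCNC post)
(Date: synthetic)
G21
G90
G0 X36.838 Y84.025
M3 S458
G01 X34.640 Y90.789 F1861
G01 X28.886 Y94.970
G01 X21.774 Y94.970
G01 X16.020 Y90.789
G01 X13.822 Y84.025
G01 X16.020 Y77.261
G01 X21.774 Y73.080
G01 X28.886 Y73.080
G01 X34.640 Y77.261
G01 X36.838 Y84.025
G0 X240.398 Y34.752
M3 S458
G01 X198.984 Y53.277 F1861
M5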